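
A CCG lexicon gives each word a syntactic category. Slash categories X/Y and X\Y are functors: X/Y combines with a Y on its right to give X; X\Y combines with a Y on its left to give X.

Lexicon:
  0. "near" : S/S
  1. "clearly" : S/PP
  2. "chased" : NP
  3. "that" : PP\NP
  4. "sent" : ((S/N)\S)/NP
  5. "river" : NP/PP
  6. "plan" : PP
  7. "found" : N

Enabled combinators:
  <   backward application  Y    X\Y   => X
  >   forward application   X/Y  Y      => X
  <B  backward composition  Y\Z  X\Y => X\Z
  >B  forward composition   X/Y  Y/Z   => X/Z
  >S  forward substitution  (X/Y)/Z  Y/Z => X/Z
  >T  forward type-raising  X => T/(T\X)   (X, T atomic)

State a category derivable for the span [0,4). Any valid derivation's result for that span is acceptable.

[0,8] S   >
  [0,7] S/N   <
    [0,4] S   >
      [0,2] S/PP   >B
        [0,1] "near" : S/S
        [1,2] "clearly" : S/PP
      [2,4] PP   <
        [2,3] "chased" : NP
        [3,4] "that" : PP\NP
    [4,7] (S/N)\S   >
      [4,5] "sent" : ((S/N)\S)/NP
      [5,7] NP   >
        [5,6] "river" : NP/PP
        [6,7] "plan" : PP
  [7,8] "found" : N

S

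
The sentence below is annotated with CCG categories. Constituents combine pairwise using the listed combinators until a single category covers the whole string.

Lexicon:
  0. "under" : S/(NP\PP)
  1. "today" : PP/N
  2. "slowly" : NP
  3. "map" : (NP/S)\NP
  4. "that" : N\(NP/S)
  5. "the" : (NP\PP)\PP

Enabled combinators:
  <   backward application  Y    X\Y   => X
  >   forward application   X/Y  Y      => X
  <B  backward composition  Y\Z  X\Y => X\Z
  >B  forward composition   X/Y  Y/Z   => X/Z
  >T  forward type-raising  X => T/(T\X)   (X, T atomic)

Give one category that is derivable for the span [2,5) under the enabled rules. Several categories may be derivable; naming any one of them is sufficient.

N

[0,6] S   >
  [0,1] "under" : S/(NP\PP)
  [1,6] NP\PP   <
    [1,5] PP   >
      [1,2] "today" : PP/N
      [2,5] N   <
        [2,4] NP/S   <
          [2,3] "slowly" : NP
          [3,4] "map" : (NP/S)\NP
        [4,5] "that" : N\(NP/S)
    [5,6] "the" : (NP\PP)\PP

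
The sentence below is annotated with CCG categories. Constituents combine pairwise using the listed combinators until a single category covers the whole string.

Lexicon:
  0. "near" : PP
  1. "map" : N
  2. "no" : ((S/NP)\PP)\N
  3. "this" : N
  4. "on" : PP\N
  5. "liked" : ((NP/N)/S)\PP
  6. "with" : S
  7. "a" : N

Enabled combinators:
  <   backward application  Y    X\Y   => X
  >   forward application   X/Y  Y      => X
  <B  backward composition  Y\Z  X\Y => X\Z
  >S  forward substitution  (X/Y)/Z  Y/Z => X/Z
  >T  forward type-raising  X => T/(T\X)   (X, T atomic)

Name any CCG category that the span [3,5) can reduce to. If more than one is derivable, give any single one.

PP

[0,8] S   >
  [0,3] S/NP   <
    [0,1] "near" : PP
    [1,3] (S/NP)\PP   <
      [1,2] "map" : N
      [2,3] "no" : ((S/NP)\PP)\N
  [3,8] NP   >
    [3,7] NP/N   >
      [3,6] (NP/N)/S   <
        [3,5] PP   <
          [3,4] "this" : N
          [4,5] "on" : PP\N
        [5,6] "liked" : ((NP/N)/S)\PP
      [6,7] "with" : S
    [7,8] "a" : N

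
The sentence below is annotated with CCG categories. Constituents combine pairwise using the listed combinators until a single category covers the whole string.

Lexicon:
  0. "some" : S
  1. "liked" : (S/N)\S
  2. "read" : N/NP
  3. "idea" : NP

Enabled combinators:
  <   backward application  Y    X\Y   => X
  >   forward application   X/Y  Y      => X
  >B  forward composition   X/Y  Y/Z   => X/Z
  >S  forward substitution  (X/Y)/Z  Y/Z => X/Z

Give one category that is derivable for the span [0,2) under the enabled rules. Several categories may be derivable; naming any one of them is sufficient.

S/N

[0,4] S   >
  [0,2] S/N   <
    [0,1] "some" : S
    [1,2] "liked" : (S/N)\S
  [2,4] N   >
    [2,3] "read" : N/NP
    [3,4] "idea" : NP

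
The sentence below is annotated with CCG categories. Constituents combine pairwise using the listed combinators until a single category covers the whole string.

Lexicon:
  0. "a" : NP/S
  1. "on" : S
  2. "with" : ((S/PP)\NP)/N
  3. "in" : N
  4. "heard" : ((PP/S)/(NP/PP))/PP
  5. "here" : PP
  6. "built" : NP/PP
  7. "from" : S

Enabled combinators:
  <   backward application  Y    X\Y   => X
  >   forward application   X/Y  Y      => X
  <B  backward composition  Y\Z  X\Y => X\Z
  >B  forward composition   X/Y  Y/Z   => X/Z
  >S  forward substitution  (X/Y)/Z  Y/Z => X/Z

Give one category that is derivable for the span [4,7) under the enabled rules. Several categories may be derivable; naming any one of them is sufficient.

[0,8] S   >
  [0,4] S/PP   <
    [0,2] NP   >
      [0,1] "a" : NP/S
      [1,2] "on" : S
    [2,4] (S/PP)\NP   >
      [2,3] "with" : ((S/PP)\NP)/N
      [3,4] "in" : N
  [4,8] PP   >
    [4,7] PP/S   >
      [4,6] (PP/S)/(NP/PP)   >
        [4,5] "heard" : ((PP/S)/(NP/PP))/PP
        [5,6] "here" : PP
      [6,7] "built" : NP/PP
    [7,8] "from" : S

PP/S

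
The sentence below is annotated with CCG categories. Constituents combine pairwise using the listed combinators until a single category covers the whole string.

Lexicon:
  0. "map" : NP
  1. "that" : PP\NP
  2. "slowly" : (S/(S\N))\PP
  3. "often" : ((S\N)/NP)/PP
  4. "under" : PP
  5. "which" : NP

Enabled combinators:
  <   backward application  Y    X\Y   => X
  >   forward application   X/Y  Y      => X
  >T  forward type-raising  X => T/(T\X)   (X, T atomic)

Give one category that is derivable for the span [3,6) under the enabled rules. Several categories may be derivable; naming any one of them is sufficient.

[0,6] S   >
  [0,3] S/(S\N)   <
    [0,2] PP   >
      [0,1] PP/(PP\NP)   >T
        [0,1] "map" : NP
      [1,2] "that" : PP\NP
    [2,3] "slowly" : (S/(S\N))\PP
  [3,6] S\N   >
    [3,5] (S\N)/NP   >
      [3,4] "often" : ((S\N)/NP)/PP
      [4,5] "under" : PP
    [5,6] "which" : NP

S\N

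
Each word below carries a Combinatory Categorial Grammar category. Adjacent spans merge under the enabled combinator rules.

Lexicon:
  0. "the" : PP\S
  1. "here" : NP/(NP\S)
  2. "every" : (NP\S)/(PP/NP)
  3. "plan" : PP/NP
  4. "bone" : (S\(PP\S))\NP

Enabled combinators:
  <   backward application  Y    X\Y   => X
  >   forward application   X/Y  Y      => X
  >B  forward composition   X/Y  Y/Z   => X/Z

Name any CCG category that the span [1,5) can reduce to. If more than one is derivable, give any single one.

[0,5] S   <
  [0,1] "the" : PP\S
  [1,5] S\(PP\S)   <
    [1,4] NP   >
      [1,2] "here" : NP/(NP\S)
      [2,4] NP\S   >
        [2,3] "every" : (NP\S)/(PP/NP)
        [3,4] "plan" : PP/NP
    [4,5] "bone" : (S\(PP\S))\NP

S\(PP\S)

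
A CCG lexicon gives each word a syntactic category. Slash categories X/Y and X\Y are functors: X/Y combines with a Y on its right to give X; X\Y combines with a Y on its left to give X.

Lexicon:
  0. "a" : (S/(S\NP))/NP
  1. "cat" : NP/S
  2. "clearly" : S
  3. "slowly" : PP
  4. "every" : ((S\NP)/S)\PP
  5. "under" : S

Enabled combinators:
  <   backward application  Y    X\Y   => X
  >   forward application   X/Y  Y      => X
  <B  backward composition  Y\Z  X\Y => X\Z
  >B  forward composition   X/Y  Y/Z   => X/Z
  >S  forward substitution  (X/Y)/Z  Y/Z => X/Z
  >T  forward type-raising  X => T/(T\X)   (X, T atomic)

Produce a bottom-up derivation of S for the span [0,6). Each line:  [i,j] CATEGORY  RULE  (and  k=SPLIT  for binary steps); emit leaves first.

[0,1] (S/(S\NP))/NP  lex  "a"
[1,2] NP/S  lex  "cat"
[2,3] S  lex  "clearly"
[1,3] NP  >  k=2
[0,3] S/(S\NP)  >  k=1
[3,4] PP  lex  "slowly"
[4,5] ((S\NP)/S)\PP  lex  "every"
[3,5] (S\NP)/S  <  k=4
[5,6] S  lex  "under"
[3,6] S\NP  >  k=5
[0,6] S  >  k=3

[0,6] S   >
  [0,3] S/(S\NP)   >
    [0,1] "a" : (S/(S\NP))/NP
    [1,3] NP   >
      [1,2] "cat" : NP/S
      [2,3] "clearly" : S
  [3,6] S\NP   >
    [3,5] (S\NP)/S   <
      [3,4] "slowly" : PP
      [4,5] "every" : ((S\NP)/S)\PP
    [5,6] "under" : S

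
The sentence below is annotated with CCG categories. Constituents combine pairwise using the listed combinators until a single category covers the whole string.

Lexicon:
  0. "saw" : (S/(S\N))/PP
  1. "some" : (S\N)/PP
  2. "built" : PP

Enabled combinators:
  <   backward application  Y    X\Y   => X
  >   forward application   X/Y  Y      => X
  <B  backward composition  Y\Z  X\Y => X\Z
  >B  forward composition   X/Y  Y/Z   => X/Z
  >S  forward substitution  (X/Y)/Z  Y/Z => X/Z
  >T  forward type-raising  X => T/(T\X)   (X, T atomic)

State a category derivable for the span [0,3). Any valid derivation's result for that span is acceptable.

S

[0,3] S   >
  [0,2] S/PP   >S
    [0,1] "saw" : (S/(S\N))/PP
    [1,2] "some" : (S\N)/PP
  [2,3] "built" : PP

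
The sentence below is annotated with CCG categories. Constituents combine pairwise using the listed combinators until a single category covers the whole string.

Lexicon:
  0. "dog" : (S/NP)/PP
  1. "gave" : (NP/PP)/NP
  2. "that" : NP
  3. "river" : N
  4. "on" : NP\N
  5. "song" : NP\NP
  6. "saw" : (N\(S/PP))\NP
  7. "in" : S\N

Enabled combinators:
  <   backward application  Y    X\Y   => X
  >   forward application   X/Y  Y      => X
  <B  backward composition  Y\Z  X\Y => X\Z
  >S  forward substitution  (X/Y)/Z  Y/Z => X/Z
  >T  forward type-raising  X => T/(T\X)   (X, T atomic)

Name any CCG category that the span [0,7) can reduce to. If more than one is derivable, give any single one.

[0,8] S   <
  [0,7] N   <
    [0,3] S/PP   >S
      [0,1] "dog" : (S/NP)/PP
      [1,3] NP/PP   >
        [1,2] "gave" : (NP/PP)/NP
        [2,3] "that" : NP
    [3,7] N\(S/PP)   <
      [3,6] NP   <
        [3,4] "river" : N
        [4,6] NP\N   <B
          [4,5] "on" : NP\N
          [5,6] "song" : NP\NP
      [6,7] "saw" : (N\(S/PP))\NP
  [7,8] "in" : S\N

N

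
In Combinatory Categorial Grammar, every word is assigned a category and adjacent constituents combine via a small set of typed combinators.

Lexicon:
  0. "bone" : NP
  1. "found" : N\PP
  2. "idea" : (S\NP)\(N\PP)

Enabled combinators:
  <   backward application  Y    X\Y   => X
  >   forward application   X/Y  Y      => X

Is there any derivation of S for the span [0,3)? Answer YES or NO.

YES

[0,3] S   <
  [0,1] "bone" : NP
  [1,3] S\NP   <
    [1,2] "found" : N\PP
    [2,3] "idea" : (S\NP)\(N\PP)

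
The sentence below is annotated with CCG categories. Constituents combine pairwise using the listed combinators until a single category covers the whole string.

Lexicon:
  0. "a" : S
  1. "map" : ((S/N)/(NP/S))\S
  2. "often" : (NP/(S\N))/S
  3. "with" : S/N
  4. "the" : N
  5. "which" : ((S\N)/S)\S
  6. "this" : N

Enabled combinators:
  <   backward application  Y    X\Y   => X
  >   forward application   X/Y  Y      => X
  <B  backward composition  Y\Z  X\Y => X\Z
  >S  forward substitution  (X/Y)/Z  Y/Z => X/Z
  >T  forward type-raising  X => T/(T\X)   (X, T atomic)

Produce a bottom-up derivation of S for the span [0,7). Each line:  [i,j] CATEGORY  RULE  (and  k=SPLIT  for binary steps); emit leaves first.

[0,1] S  lex  "a"
[1,2] ((S/N)/(NP/S))\S  lex  "map"
[0,2] (S/N)/(NP/S)  <  k=1
[2,3] (NP/(S\N))/S  lex  "often"
[3,4] S/N  lex  "with"
[4,5] N  lex  "the"
[3,5] S  >  k=4
[5,6] ((S\N)/S)\S  lex  "which"
[3,6] (S\N)/S  <  k=5
[2,6] NP/S  >S  k=3
[0,6] S/N  >  k=2
[6,7] N  lex  "this"
[0,7] S  >  k=6

[0,7] S   >
  [0,6] S/N   >
    [0,2] (S/N)/(NP/S)   <
      [0,1] "a" : S
      [1,2] "map" : ((S/N)/(NP/S))\S
    [2,6] NP/S   >S
      [2,3] "often" : (NP/(S\N))/S
      [3,6] (S\N)/S   <
        [3,5] S   >
          [3,4] "with" : S/N
          [4,5] "the" : N
        [5,6] "which" : ((S\N)/S)\S
  [6,7] "this" : N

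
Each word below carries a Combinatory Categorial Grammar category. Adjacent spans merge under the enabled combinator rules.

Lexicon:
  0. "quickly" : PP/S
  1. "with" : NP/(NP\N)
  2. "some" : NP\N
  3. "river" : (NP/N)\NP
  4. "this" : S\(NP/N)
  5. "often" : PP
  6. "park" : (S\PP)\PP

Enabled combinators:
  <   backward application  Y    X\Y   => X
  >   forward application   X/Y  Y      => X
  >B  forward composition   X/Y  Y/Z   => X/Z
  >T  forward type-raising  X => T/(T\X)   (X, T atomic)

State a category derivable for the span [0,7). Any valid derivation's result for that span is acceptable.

[0,7] S   <
  [0,5] PP   >
    [0,1] "quickly" : PP/S
    [1,5] S   <
      [1,4] NP/N   <
        [1,3] NP   >
          [1,2] "with" : NP/(NP\N)
          [2,3] "some" : NP\N
        [3,4] "river" : (NP/N)\NP
      [4,5] "this" : S\(NP/N)
  [5,7] S\PP   <
    [5,6] "often" : PP
    [6,7] "park" : (S\PP)\PP

S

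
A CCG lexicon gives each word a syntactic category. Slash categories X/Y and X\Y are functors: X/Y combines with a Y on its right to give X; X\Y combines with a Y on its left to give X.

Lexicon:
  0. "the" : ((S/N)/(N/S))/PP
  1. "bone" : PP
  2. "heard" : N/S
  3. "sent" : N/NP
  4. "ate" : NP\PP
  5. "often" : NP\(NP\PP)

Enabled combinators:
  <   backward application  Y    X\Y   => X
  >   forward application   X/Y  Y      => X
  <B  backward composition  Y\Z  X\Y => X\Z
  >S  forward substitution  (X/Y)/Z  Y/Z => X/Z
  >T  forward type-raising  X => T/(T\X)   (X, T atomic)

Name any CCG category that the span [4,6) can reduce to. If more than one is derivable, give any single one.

[0,6] S   >
  [0,3] S/N   >
    [0,2] (S/N)/(N/S)   >
      [0,1] "the" : ((S/N)/(N/S))/PP
      [1,2] "bone" : PP
    [2,3] "heard" : N/S
  [3,6] N   >
    [3,4] "sent" : N/NP
    [4,6] NP   <
      [4,5] "ate" : NP\PP
      [5,6] "often" : NP\(NP\PP)

NP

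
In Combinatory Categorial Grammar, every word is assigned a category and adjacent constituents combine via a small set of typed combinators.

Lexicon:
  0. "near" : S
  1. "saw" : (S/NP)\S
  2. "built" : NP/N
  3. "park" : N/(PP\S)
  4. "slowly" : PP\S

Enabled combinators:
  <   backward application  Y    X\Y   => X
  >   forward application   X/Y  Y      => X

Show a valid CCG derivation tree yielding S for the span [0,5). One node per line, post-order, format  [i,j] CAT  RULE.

[0,5] S   >
  [0,2] S/NP   <
    [0,1] "near" : S
    [1,2] "saw" : (S/NP)\S
  [2,5] NP   >
    [2,3] "built" : NP/N
    [3,5] N   >
      [3,4] "park" : N/(PP\S)
      [4,5] "slowly" : PP\S

[0,1] S  lex  "near"
[1,2] (S/NP)\S  lex  "saw"
[0,2] S/NP  <  k=1
[2,3] NP/N  lex  "built"
[3,4] N/(PP\S)  lex  "park"
[4,5] PP\S  lex  "slowly"
[3,5] N  >  k=4
[2,5] NP  >  k=3
[0,5] S  >  k=2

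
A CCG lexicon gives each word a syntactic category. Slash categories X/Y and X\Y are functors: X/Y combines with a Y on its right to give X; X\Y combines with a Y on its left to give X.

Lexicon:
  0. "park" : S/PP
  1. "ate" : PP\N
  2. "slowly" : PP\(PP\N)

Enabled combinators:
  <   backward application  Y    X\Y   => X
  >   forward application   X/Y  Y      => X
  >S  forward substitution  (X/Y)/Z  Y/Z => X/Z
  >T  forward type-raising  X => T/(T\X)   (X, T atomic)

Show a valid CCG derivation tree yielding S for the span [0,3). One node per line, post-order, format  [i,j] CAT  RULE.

[0,1] S/PP  lex  "park"
[1,2] PP\N  lex  "ate"
[2,3] PP\(PP\N)  lex  "slowly"
[1,3] PP  <  k=2
[0,3] S  >  k=1

[0,3] S   >
  [0,1] "park" : S/PP
  [1,3] PP   <
    [1,2] "ate" : PP\N
    [2,3] "slowly" : PP\(PP\N)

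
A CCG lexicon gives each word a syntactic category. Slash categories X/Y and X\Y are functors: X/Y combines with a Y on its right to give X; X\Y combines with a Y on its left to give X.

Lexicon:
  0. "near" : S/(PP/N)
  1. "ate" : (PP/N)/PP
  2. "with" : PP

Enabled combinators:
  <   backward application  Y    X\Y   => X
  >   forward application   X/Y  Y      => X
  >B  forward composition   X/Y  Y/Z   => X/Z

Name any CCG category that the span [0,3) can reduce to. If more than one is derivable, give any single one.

[0,3] S   >
  [0,1] "near" : S/(PP/N)
  [1,3] PP/N   >
    [1,2] "ate" : (PP/N)/PP
    [2,3] "with" : PP

S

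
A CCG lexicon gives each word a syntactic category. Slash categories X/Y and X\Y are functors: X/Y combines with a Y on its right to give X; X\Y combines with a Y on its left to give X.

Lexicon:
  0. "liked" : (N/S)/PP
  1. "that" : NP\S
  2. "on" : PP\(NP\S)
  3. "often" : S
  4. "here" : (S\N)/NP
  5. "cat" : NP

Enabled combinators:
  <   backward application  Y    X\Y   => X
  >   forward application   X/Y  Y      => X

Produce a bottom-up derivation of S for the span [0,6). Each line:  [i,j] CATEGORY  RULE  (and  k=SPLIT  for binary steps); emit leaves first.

[0,1] (N/S)/PP  lex  "liked"
[1,2] NP\S  lex  "that"
[2,3] PP\(NP\S)  lex  "on"
[1,3] PP  <  k=2
[0,3] N/S  >  k=1
[3,4] S  lex  "often"
[0,4] N  >  k=3
[4,5] (S\N)/NP  lex  "here"
[5,6] NP  lex  "cat"
[4,6] S\N  >  k=5
[0,6] S  <  k=4

[0,6] S   <
  [0,4] N   >
    [0,3] N/S   >
      [0,1] "liked" : (N/S)/PP
      [1,3] PP   <
        [1,2] "that" : NP\S
        [2,3] "on" : PP\(NP\S)
    [3,4] "often" : S
  [4,6] S\N   >
    [4,5] "here" : (S\N)/NP
    [5,6] "cat" : NP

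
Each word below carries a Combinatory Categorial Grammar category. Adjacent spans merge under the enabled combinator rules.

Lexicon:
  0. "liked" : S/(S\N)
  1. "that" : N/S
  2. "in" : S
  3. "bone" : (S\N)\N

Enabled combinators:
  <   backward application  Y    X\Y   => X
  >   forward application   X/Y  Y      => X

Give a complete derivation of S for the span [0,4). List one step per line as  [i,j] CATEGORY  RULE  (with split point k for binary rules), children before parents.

[0,1] S/(S\N)  lex  "liked"
[1,2] N/S  lex  "that"
[2,3] S  lex  "in"
[1,3] N  >  k=2
[3,4] (S\N)\N  lex  "bone"
[1,4] S\N  <  k=3
[0,4] S  >  k=1

[0,4] S   >
  [0,1] "liked" : S/(S\N)
  [1,4] S\N   <
    [1,3] N   >
      [1,2] "that" : N/S
      [2,3] "in" : S
    [3,4] "bone" : (S\N)\N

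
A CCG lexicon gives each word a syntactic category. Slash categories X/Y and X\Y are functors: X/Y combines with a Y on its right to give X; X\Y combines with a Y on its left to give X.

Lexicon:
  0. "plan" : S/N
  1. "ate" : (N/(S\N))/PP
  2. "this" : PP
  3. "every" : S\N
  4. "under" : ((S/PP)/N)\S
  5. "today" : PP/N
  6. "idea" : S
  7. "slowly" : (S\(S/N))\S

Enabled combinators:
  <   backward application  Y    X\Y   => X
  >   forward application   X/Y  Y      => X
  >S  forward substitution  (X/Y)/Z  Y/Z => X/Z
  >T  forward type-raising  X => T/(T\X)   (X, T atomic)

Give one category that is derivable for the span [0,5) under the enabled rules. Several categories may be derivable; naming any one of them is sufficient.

[0,8] S   <
  [0,6] S/N   >S
    [0,5] (S/PP)/N   <
      [0,4] S   >
        [0,1] "plan" : S/N
        [1,4] N   >
          [1,3] N/(S\N)   >
            [1,2] "ate" : (N/(S\N))/PP
            [2,3] "this" : PP
          [3,4] "every" : S\N
      [4,5] "under" : ((S/PP)/N)\S
    [5,6] "today" : PP/N
  [6,8] S\(S/N)   <
    [6,7] "idea" : S
    [7,8] "slowly" : (S\(S/N))\S

(S/PP)/N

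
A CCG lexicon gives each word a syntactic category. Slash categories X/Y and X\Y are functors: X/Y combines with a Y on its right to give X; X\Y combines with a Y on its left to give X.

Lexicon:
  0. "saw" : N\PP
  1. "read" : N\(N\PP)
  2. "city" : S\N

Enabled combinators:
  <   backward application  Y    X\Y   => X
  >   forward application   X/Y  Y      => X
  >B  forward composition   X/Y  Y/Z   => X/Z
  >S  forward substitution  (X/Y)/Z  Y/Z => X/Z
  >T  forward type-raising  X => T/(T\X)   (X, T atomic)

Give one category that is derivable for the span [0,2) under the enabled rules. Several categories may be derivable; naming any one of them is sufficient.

N

[0,3] S   <
  [0,2] N   <
    [0,1] "saw" : N\PP
    [1,2] "read" : N\(N\PP)
  [2,3] "city" : S\N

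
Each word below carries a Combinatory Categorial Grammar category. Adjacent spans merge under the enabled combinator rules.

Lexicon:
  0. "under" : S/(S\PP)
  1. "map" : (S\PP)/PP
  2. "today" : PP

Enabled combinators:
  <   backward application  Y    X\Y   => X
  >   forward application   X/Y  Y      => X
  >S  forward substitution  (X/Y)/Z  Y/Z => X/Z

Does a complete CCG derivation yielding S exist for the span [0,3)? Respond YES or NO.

[0,3] S   >
  [0,1] "under" : S/(S\PP)
  [1,3] S\PP   >
    [1,2] "map" : (S\PP)/PP
    [2,3] "today" : PP

YES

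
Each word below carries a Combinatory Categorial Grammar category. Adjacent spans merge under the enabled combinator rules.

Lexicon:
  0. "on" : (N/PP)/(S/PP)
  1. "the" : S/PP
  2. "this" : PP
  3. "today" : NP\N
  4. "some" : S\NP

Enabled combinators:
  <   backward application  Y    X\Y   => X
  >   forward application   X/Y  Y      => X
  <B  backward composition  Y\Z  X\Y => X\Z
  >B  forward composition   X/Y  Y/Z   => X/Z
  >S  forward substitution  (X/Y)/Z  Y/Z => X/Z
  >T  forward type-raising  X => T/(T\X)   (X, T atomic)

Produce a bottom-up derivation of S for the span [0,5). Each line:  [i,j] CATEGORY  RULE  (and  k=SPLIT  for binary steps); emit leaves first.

[0,1] (N/PP)/(S/PP)  lex  "on"
[1,2] S/PP  lex  "the"
[0,2] N/PP  >  k=1
[2,3] PP  lex  "this"
[0,3] N  >  k=2
[3,4] NP\N  lex  "today"
[4,5] S\NP  lex  "some"
[3,5] S\N  <B  k=4
[0,5] S  <  k=3

[0,5] S   <
  [0,3] N   >
    [0,2] N/PP   >
      [0,1] "on" : (N/PP)/(S/PP)
      [1,2] "the" : S/PP
    [2,3] "this" : PP
  [3,5] S\N   <B
    [3,4] "today" : NP\N
    [4,5] "some" : S\NP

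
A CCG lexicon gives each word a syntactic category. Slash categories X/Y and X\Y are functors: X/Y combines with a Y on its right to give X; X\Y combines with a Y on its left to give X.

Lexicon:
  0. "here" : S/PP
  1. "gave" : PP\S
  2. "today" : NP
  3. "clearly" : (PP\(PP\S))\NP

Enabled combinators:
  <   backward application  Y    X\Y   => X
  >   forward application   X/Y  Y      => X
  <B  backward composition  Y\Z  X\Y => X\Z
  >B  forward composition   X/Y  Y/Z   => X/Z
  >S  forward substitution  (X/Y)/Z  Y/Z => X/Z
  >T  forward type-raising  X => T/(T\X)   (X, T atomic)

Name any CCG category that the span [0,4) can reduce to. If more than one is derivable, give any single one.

[0,4] S   >
  [0,1] "here" : S/PP
  [1,4] PP   <
    [1,2] "gave" : PP\S
    [2,4] PP\(PP\S)   <
      [2,3] "today" : NP
      [3,4] "clearly" : (PP\(PP\S))\NP

S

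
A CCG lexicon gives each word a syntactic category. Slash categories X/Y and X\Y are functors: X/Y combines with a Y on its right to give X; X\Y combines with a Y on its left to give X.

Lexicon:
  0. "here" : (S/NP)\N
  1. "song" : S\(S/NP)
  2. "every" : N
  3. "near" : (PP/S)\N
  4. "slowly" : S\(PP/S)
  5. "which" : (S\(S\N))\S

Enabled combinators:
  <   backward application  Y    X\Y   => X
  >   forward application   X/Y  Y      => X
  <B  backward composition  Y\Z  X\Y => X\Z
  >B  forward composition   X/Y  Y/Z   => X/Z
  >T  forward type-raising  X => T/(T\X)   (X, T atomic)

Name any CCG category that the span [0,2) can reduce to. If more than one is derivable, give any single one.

[0,6] S   <
  [0,2] S\N   <B
    [0,1] "here" : (S/NP)\N
    [1,2] "song" : S\(S/NP)
  [2,6] S\(S\N)   <
    [2,5] S   <
      [2,4] PP/S   <
        [2,3] "every" : N
        [3,4] "near" : (PP/S)\N
      [4,5] "slowly" : S\(PP/S)
    [5,6] "which" : (S\(S\N))\S

S\N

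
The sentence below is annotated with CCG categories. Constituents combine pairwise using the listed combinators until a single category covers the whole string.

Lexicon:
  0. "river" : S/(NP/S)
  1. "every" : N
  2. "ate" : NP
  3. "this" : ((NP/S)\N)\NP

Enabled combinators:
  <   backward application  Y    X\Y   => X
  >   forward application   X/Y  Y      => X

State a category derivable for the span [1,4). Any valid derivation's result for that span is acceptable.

NP/S

[0,4] S   >
  [0,1] "river" : S/(NP/S)
  [1,4] NP/S   <
    [1,2] "every" : N
    [2,4] (NP/S)\N   <
      [2,3] "ate" : NP
      [3,4] "this" : ((NP/S)\N)\NP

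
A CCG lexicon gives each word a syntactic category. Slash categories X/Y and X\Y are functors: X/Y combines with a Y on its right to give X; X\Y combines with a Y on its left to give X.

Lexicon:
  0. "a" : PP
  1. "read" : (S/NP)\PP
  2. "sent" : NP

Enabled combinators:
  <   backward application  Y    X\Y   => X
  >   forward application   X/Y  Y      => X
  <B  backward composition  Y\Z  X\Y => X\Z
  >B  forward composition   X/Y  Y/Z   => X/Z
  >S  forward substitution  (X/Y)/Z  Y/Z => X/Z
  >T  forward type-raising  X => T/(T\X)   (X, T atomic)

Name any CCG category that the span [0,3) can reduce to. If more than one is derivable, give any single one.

S

[0,3] S   >
  [0,2] S/NP   <
    [0,1] "a" : PP
    [1,2] "read" : (S/NP)\PP
  [2,3] "sent" : NP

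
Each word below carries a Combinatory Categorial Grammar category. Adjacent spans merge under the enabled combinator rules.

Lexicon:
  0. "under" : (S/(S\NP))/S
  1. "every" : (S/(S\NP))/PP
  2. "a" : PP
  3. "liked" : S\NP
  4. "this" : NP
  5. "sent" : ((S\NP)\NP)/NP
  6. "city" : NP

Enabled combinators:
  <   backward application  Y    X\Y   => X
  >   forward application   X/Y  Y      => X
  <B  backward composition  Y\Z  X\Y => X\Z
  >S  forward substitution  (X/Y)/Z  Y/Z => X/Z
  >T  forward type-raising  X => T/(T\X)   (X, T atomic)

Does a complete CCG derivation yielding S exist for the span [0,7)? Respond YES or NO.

YES

[0,7] S   >
  [0,4] S/(S\NP)   >
    [0,1] "under" : (S/(S\NP))/S
    [1,4] S   >
      [1,3] S/(S\NP)   >
        [1,2] "every" : (S/(S\NP))/PP
        [2,3] "a" : PP
      [3,4] "liked" : S\NP
  [4,7] S\NP   <
    [4,5] "this" : NP
    [5,7] (S\NP)\NP   >
      [5,6] "sent" : ((S\NP)\NP)/NP
      [6,7] "city" : NP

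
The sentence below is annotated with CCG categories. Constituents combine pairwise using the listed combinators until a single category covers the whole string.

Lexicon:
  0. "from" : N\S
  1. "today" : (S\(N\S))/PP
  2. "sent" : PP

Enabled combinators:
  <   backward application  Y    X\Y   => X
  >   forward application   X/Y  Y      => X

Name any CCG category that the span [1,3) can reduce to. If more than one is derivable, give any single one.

S\(N\S)

[0,3] S   <
  [0,1] "from" : N\S
  [1,3] S\(N\S)   >
    [1,2] "today" : (S\(N\S))/PP
    [2,3] "sent" : PP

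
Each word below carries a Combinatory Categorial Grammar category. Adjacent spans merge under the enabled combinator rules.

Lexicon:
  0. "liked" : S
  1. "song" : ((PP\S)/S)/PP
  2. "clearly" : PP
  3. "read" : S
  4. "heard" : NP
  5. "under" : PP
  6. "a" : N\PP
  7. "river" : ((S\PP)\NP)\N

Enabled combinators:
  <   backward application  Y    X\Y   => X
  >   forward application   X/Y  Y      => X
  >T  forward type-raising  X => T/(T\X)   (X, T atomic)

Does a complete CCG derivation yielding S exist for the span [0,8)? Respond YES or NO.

[0,8] S   <
  [0,4] PP   >
    [0,1] PP/(PP\S)   >T
      [0,1] "liked" : S
    [1,4] PP\S   >
      [1,3] (PP\S)/S   >
        [1,2] "song" : ((PP\S)/S)/PP
        [2,3] "clearly" : PP
      [3,4] "read" : S
  [4,8] S\PP   <
    [4,5] "heard" : NP
    [5,8] (S\PP)\NP   <
      [5,7] N   <
        [5,6] "under" : PP
        [6,7] "a" : N\PP
      [7,8] "river" : ((S\PP)\NP)\N

YES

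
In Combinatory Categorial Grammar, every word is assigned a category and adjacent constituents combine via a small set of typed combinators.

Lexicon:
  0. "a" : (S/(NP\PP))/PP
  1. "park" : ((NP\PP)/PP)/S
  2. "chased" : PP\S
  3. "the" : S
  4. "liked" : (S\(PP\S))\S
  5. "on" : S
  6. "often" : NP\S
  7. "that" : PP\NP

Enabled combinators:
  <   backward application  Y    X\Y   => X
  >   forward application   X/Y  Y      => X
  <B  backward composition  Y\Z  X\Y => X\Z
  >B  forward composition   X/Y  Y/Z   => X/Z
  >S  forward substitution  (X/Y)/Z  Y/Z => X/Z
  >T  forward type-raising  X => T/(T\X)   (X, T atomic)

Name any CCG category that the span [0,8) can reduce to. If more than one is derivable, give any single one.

S

[0,8] S   >
  [0,5] S/PP   >S
    [0,1] "a" : (S/(NP\PP))/PP
    [1,5] (NP\PP)/PP   >
      [1,2] "park" : ((NP\PP)/PP)/S
      [2,5] S   <
        [2,3] "chased" : PP\S
        [3,5] S\(PP\S)   <
          [3,4] "the" : S
          [4,5] "liked" : (S\(PP\S))\S
  [5,8] PP   <
    [5,6] "on" : S
    [6,8] PP\S   <B
      [6,7] "often" : NP\S
      [7,8] "that" : PP\NP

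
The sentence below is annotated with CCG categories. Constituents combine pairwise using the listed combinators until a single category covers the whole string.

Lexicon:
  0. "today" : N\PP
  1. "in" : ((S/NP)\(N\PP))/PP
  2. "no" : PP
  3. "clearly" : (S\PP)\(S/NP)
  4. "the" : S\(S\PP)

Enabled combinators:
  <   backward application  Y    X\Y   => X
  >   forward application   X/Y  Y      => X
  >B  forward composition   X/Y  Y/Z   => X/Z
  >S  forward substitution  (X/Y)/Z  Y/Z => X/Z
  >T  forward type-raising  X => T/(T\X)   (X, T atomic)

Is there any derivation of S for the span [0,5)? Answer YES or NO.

[0,5] S   <
  [0,4] S\PP   <
    [0,3] S/NP   <
      [0,1] "today" : N\PP
      [1,3] (S/NP)\(N\PP)   >
        [1,2] "in" : ((S/NP)\(N\PP))/PP
        [2,3] "no" : PP
    [3,4] "clearly" : (S\PP)\(S/NP)
  [4,5] "the" : S\(S\PP)

YES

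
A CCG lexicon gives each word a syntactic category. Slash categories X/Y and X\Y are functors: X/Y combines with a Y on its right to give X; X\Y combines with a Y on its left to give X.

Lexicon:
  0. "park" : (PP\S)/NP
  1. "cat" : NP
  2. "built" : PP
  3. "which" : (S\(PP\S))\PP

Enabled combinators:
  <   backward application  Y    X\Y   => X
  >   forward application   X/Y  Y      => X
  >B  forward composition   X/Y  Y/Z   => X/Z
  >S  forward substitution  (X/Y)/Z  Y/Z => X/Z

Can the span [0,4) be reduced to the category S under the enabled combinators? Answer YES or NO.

YES

[0,4] S   <
  [0,2] PP\S   >
    [0,1] "park" : (PP\S)/NP
    [1,2] "cat" : NP
  [2,4] S\(PP\S)   <
    [2,3] "built" : PP
    [3,4] "which" : (S\(PP\S))\PP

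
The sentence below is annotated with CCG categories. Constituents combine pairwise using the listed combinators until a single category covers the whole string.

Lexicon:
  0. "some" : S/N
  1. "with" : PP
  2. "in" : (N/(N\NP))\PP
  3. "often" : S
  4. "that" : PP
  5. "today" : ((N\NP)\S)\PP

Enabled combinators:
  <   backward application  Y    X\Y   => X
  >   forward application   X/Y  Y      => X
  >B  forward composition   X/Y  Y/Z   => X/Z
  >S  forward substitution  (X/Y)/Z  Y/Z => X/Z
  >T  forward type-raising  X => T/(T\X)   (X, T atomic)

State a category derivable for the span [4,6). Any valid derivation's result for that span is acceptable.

(N\NP)\S

[0,6] S   >
  [0,1] "some" : S/N
  [1,6] N   >
    [1,3] N/(N\NP)   <
      [1,2] "with" : PP
      [2,3] "in" : (N/(N\NP))\PP
    [3,6] N\NP   <
      [3,4] "often" : S
      [4,6] (N\NP)\S   <
        [4,5] "that" : PP
        [5,6] "today" : ((N\NP)\S)\PP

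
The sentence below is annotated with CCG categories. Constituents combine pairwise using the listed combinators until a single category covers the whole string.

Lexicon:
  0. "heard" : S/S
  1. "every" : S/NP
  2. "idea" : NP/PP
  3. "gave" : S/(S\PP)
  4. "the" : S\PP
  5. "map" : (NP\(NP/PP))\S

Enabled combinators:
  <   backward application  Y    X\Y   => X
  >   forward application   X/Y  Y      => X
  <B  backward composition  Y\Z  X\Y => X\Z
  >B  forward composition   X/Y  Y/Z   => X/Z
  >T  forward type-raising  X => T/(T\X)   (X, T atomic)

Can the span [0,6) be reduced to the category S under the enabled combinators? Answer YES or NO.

[0,6] S   >
  [0,2] S/NP   >B
    [0,1] "heard" : S/S
    [1,2] "every" : S/NP
  [2,6] NP   <
    [2,3] "idea" : NP/PP
    [3,6] NP\(NP/PP)   <
      [3,5] S   >
        [3,4] "gave" : S/(S\PP)
        [4,5] "the" : S\PP
      [5,6] "map" : (NP\(NP/PP))\S

YES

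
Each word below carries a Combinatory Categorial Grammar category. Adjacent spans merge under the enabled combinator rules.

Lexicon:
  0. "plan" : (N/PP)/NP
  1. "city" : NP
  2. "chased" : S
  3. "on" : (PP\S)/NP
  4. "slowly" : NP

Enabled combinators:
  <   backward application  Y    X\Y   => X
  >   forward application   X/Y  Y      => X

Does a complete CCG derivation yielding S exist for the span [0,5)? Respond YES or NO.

NO

(N/PP)/NP NP S (PP\S)/NP NP
CKY chart[0,5] = {N}; S ∉ chart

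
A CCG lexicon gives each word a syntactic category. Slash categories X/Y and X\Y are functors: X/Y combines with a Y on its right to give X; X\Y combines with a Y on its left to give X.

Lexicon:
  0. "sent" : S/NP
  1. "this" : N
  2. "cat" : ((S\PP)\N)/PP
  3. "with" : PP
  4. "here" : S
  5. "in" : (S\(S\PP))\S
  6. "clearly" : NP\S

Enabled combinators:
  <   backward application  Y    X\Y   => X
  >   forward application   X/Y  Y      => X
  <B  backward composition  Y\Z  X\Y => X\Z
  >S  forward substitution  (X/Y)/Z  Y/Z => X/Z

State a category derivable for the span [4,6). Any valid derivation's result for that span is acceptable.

S\(S\PP)

[0,7] S   >
  [0,1] "sent" : S/NP
  [1,7] NP   <
    [1,2] "this" : N
    [2,7] NP\N   <B
      [2,6] S\N   <B
        [2,4] (S\PP)\N   >
          [2,3] "cat" : ((S\PP)\N)/PP
          [3,4] "with" : PP
        [4,6] S\(S\PP)   <
          [4,5] "here" : S
          [5,6] "in" : (S\(S\PP))\S
      [6,7] "clearly" : NP\S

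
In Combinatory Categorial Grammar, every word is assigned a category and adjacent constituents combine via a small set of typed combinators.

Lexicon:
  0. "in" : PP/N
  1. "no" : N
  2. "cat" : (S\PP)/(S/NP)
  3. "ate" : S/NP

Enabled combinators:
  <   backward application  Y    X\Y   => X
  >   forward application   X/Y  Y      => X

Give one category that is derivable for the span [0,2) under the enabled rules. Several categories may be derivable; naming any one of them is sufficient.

PP

[0,4] S   <
  [0,2] PP   >
    [0,1] "in" : PP/N
    [1,2] "no" : N
  [2,4] S\PP   >
    [2,3] "cat" : (S\PP)/(S/NP)
    [3,4] "ate" : S/NP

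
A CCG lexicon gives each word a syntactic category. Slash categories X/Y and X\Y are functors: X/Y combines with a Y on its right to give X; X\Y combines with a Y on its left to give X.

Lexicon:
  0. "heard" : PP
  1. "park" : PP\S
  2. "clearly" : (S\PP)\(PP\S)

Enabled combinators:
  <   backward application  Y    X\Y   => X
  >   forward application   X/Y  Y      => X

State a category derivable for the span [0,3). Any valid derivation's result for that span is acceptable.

[0,3] S   <
  [0,1] "heard" : PP
  [1,3] S\PP   <
    [1,2] "park" : PP\S
    [2,3] "clearly" : (S\PP)\(PP\S)

S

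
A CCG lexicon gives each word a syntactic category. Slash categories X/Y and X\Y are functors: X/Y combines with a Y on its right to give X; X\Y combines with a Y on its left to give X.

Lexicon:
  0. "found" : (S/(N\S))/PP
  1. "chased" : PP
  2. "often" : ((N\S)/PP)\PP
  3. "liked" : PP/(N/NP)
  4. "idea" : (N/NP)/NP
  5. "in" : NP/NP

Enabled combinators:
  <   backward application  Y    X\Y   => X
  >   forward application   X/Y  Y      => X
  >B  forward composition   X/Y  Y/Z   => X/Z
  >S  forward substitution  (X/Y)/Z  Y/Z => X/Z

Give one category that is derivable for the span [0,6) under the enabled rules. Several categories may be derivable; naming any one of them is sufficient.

S

[0,6] S   >
  [0,3] S/PP   >S
    [0,1] "found" : (S/(N\S))/PP
    [1,3] (N\S)/PP   <
      [1,2] "chased" : PP
      [2,3] "often" : ((N\S)/PP)\PP
  [3,6] PP   >
    [3,4] "liked" : PP/(N/NP)
    [4,6] N/NP   >S
      [4,5] "idea" : (N/NP)/NP
      [5,6] "in" : NP/NP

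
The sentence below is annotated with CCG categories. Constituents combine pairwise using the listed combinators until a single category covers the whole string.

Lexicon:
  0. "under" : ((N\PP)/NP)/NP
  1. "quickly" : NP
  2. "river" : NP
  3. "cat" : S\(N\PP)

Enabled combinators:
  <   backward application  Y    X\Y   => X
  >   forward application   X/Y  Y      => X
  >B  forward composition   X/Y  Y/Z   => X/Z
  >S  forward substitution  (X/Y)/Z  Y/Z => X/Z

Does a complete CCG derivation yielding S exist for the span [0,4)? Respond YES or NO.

[0,4] S   <
  [0,3] N\PP   >
    [0,2] (N\PP)/NP   >
      [0,1] "under" : ((N\PP)/NP)/NP
      [1,2] "quickly" : NP
    [2,3] "river" : NP
  [3,4] "cat" : S\(N\PP)

YES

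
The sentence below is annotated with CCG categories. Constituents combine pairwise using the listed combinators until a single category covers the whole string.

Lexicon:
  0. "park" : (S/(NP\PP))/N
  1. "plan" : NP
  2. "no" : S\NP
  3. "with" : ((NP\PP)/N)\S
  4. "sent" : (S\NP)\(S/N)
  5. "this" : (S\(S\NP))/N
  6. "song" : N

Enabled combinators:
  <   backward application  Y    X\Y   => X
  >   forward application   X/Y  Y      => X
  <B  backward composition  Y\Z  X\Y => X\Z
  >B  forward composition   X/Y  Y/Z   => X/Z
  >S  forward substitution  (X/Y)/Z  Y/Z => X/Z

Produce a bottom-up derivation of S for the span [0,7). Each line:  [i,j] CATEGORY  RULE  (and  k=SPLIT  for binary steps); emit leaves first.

[0,7] S   <
  [0,5] S\NP   <
    [0,4] S/N   >S
      [0,1] "park" : (S/(NP\PP))/N
      [1,4] (NP\PP)/N   <
        [1,3] S   <
          [1,2] "plan" : NP
          [2,3] "no" : S\NP
        [3,4] "with" : ((NP\PP)/N)\S
    [4,5] "sent" : (S\NP)\(S/N)
  [5,7] S\(S\NP)   >
    [5,6] "this" : (S\(S\NP))/N
    [6,7] "song" : N

[0,1] (S/(NP\PP))/N  lex  "park"
[1,2] NP  lex  "plan"
[2,3] S\NP  lex  "no"
[1,3] S  <  k=2
[3,4] ((NP\PP)/N)\S  lex  "with"
[1,4] (NP\PP)/N  <  k=3
[0,4] S/N  >S  k=1
[4,5] (S\NP)\(S/N)  lex  "sent"
[0,5] S\NP  <  k=4
[5,6] (S\(S\NP))/N  lex  "this"
[6,7] N  lex  "song"
[5,7] S\(S\NP)  >  k=6
[0,7] S  <  k=5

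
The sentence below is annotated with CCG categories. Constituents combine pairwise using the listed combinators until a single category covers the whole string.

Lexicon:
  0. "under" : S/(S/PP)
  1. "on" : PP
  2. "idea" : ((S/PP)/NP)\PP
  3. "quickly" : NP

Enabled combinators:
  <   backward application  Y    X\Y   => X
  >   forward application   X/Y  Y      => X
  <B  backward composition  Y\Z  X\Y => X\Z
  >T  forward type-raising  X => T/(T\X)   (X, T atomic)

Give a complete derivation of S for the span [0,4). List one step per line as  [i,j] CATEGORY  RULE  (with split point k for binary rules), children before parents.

[0,1] S/(S/PP)  lex  "under"
[1,2] PP  lex  "on"
[2,3] ((S/PP)/NP)\PP  lex  "idea"
[1,3] (S/PP)/NP  <  k=2
[3,4] NP  lex  "quickly"
[1,4] S/PP  >  k=3
[0,4] S  >  k=1

[0,4] S   >
  [0,1] "under" : S/(S/PP)
  [1,4] S/PP   >
    [1,3] (S/PP)/NP   <
      [1,2] "on" : PP
      [2,3] "idea" : ((S/PP)/NP)\PP
    [3,4] "quickly" : NP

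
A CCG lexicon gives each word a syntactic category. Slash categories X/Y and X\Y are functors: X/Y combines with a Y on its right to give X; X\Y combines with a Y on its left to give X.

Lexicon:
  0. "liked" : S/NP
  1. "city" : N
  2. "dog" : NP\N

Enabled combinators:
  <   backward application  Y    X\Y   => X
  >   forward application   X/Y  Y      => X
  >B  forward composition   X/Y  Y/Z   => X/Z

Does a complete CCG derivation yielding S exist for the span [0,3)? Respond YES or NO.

YES

[0,3] S   >
  [0,1] "liked" : S/NP
  [1,3] NP   <
    [1,2] "city" : N
    [2,3] "dog" : NP\N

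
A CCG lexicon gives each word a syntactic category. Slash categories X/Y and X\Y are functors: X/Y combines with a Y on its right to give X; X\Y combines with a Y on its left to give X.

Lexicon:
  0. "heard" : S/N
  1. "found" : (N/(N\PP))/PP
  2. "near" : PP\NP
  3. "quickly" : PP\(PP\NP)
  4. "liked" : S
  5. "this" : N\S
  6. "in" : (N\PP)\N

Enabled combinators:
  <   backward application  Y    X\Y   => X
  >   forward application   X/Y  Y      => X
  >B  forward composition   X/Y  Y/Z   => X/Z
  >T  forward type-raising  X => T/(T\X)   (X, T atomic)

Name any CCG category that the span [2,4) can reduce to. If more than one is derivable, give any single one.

[0,7] S   >
  [0,1] "heard" : S/N
  [1,7] N   >
    [1,4] N/(N\PP)   >
      [1,2] "found" : (N/(N\PP))/PP
      [2,4] PP   <
        [2,3] "near" : PP\NP
        [3,4] "quickly" : PP\(PP\NP)
    [4,7] N\PP   <
      [4,6] N   <
        [4,5] "liked" : S
        [5,6] "this" : N\S
      [6,7] "in" : (N\PP)\N

PP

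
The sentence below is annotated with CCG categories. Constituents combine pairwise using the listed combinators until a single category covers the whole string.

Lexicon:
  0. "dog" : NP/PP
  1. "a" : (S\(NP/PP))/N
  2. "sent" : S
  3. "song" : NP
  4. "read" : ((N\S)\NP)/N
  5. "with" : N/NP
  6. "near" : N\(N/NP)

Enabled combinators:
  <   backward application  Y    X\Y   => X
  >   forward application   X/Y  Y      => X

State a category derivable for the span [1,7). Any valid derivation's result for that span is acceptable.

[0,7] S   <
  [0,1] "dog" : NP/PP
  [1,7] S\(NP/PP)   >
    [1,2] "a" : (S\(NP/PP))/N
    [2,7] N   <
      [2,3] "sent" : S
      [3,7] N\S   <
        [3,4] "song" : NP
        [4,7] (N\S)\NP   >
          [4,5] "read" : ((N\S)\NP)/N
          [5,7] N   <
            [5,6] "with" : N/NP
            [6,7] "near" : N\(N/NP)

S\(NP/PP)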